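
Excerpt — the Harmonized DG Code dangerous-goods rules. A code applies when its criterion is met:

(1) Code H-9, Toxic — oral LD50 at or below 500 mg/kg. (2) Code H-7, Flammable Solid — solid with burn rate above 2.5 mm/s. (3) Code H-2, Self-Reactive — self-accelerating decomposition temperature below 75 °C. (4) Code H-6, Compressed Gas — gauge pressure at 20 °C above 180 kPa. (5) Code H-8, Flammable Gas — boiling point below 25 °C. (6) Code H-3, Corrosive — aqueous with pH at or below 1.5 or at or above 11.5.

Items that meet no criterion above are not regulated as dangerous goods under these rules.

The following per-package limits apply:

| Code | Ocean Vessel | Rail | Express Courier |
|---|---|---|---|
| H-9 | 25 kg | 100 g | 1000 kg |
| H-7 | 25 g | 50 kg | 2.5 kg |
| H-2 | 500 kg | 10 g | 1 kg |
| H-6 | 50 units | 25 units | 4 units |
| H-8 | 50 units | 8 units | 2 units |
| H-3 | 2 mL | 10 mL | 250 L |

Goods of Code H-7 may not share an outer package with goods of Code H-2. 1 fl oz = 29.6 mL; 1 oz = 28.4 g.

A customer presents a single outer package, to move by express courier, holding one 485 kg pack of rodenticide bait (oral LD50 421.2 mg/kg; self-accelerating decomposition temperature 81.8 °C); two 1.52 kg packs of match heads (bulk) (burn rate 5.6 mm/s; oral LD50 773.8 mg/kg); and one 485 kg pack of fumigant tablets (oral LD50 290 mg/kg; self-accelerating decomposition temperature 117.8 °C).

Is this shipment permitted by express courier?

No

Oral LD50 421.2 mg/kg meets the Code H-9 criterion (Toxic), so the rodenticide bait is Code H-9.
Match heads (bulk): burn rate 5.6 mm/s > 2.5 mm/s → Code H-7 (Flammable Solid).
With oral LD50 290 mg/kg (≤ 500 mg/kg), the fumigant tablets fall in Code H-9.
Code H-7 quantity: two 1.52 kg packs = 3.04 kg.
3.04 kg > 2.5 kg (express courier limit, Code H-7) — over the limit.
Code H-9 net quantity: 485 kg + 485 kg = 970 kg.
970 kg ≤ 1000 kg (express courier limit, Code H-9) — within limit.
The segregation rule (Code H-7 with Code H-2) does not apply to Code H-7 with Code H-9.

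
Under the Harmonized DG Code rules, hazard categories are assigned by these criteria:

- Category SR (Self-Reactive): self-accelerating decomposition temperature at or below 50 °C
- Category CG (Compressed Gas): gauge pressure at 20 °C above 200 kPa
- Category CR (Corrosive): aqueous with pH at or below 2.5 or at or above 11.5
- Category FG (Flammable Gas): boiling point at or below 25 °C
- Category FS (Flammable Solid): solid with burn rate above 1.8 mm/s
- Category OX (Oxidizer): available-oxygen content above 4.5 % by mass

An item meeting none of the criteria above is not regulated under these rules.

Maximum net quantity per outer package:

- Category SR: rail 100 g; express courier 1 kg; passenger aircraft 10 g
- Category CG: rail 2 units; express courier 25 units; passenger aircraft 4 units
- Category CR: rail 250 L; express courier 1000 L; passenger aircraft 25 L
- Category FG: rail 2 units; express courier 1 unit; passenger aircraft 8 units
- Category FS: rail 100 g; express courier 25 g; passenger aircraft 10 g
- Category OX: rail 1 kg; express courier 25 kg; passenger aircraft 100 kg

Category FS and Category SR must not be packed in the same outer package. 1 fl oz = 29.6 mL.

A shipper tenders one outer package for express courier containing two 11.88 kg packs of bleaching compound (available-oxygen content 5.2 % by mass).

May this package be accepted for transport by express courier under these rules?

The bleaching compound has available-oxygen content 5.2 % by mass, which is > 4.5 % by mass, so it is Category OX (Oxidizer).
Category OX quantity: two 11.88 kg packs = 23.76 kg.
That is within the Category OX express courier limit of 25 kg.

Yes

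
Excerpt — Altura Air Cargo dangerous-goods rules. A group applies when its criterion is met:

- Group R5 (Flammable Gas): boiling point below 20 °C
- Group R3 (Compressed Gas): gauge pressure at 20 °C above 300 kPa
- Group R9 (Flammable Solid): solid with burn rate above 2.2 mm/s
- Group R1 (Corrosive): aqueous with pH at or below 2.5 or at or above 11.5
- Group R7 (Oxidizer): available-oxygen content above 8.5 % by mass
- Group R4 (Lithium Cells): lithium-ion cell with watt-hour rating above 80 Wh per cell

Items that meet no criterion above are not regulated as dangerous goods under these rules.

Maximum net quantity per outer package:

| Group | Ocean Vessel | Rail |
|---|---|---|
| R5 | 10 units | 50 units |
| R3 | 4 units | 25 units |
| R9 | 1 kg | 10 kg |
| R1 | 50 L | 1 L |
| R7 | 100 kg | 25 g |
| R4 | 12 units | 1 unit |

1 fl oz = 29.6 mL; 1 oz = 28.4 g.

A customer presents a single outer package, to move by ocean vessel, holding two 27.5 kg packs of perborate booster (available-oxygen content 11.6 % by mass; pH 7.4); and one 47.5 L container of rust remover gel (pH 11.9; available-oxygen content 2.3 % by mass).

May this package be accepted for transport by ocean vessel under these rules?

Yes

With available-oxygen content 11.6 % by mass (> 8.5 % by mass), the perborate booster falls in Group R7.
Rust remover gel: pH 11.9 ≥ 11.5 → Group R1 (Corrosive).
Group R7 quantity: two 27.5 kg packs = 55 kg.
55 kg is within the ocean vessel limit of 100 kg for Group R7.
Group R1 quantity: 47.5 L.
That is within the Group R1 ocean vessel limit of 50 L.
Every hazard group is within its ocean vessel limit and no segregation rule is violated.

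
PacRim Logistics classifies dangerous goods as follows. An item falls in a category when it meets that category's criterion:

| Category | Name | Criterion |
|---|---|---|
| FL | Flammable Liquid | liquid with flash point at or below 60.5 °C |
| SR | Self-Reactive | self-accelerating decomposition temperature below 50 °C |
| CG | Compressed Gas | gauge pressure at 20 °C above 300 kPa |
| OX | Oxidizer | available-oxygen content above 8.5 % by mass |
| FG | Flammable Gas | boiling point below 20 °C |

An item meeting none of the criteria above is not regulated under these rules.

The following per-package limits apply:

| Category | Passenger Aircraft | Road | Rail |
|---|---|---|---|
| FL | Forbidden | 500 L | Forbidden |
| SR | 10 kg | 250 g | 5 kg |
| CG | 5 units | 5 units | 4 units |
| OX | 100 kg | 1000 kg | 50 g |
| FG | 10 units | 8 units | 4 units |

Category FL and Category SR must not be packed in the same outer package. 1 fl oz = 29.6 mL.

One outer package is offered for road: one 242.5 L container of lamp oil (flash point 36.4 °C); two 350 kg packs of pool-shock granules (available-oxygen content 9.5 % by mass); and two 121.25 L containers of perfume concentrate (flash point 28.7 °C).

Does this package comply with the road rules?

Lamp oil: flash point 36.4 °C ≤ 60.5 °C → Category FL (Flammable Liquid).
With available-oxygen content 9.5 % by mass (> 8.5 % by mass), the pool-shock granules fall in Category OX.
Flash point 28.7 °C meets the Category FL criterion (Flammable Liquid), so the perfume concentrate is Category FL.
Category FL net quantity: 242.5 L + (two 121.25 L containers = 242.5 L) = 485 L.
That is within the Category FL road limit of 500 L.
Category OX quantity: two 350 kg packs = 700 kg.
That is within the Category OX road limit of 1000 kg.
The segregation rule (Category FL with Category SR) does not apply to Category FL with Category OX.
Every hazard category is within its road limit and no segregation rule is violated.

Yes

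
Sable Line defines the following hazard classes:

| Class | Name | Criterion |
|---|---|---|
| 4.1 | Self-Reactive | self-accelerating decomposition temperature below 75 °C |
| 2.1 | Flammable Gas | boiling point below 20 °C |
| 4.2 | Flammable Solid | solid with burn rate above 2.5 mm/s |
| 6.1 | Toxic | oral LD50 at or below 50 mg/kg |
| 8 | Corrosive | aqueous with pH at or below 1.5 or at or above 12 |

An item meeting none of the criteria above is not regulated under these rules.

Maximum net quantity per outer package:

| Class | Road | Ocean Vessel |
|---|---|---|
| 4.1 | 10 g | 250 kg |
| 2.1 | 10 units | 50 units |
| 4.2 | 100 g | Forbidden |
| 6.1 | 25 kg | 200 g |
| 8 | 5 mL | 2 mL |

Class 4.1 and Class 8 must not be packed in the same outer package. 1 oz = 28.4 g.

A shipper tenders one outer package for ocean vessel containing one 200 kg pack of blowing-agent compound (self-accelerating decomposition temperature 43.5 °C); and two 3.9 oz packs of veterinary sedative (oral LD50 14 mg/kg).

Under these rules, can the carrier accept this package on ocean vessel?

Blowing-agent compound: self-accelerating decomposition temperature 43.5 °C < 75 °C → Class 4.1 (Self-Reactive).
With oral LD50 14 mg/kg (≤ 50 mg/kg), the veterinary sedative falls in Class 6.1.
Class 4.1 quantity: 200 kg.
That is within the Class 4.1 ocean vessel limit of 250 kg.
Class 6.1 quantity: two 3.9 oz packs = 221.52 g.
221.52 g > 200 g (ocean vessel limit, Class 6.1) — over the limit.
The segregation rule (Class 4.1 with Class 8) does not apply to Class 4.1 with Class 6.1.

No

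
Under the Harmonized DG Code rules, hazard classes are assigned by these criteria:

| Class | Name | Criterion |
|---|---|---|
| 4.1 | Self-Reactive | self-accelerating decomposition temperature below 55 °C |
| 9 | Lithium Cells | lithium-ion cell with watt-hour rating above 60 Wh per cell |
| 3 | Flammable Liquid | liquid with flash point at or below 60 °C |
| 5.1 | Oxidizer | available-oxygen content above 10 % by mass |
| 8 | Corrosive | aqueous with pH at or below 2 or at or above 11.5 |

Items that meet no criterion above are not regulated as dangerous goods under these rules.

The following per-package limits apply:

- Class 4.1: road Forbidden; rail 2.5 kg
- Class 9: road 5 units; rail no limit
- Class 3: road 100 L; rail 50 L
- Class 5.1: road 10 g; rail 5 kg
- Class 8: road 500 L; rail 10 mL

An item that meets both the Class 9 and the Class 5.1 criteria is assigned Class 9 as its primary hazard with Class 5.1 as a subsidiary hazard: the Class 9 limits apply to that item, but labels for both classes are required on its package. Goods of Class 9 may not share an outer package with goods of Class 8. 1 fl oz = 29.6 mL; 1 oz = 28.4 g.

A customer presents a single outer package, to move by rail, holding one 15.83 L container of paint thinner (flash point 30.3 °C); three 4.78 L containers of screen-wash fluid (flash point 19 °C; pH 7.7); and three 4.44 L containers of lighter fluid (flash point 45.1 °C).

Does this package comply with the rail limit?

With flash point 30.3 °C (≤ 60 °C), the paint thinner falls in Class 3.
With flash point 19 °C (≤ 60 °C), the screen-wash fluid falls in Class 3.
Flash point 45.1 °C meets the Class 3 criterion (Flammable Liquid), so the lighter fluid is Class 3.
Total Class 3: 15.83 L + (three 4.78 L containers = 14.34 L) + (three 4.44 L containers = 13.32 L) = 43.49 L.
That is within the Class 3 rail limit of 50 L.

Yes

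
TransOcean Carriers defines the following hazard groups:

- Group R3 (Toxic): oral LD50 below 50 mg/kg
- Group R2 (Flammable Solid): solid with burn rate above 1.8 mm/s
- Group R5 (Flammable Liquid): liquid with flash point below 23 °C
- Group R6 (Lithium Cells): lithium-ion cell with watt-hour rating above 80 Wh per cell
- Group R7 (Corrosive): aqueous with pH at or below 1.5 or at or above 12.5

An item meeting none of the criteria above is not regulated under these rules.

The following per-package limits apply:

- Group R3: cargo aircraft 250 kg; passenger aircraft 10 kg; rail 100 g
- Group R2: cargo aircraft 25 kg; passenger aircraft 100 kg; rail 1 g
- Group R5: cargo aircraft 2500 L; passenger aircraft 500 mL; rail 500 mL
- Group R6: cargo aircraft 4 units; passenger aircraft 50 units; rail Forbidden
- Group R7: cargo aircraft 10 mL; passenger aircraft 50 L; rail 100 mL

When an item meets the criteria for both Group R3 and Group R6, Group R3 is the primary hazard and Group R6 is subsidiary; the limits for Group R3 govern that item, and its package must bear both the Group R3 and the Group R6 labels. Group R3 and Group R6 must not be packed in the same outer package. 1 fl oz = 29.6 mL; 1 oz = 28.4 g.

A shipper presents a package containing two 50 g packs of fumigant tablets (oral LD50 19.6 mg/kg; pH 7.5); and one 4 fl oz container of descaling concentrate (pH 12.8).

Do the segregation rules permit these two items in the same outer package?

Yes

With oral LD50 19.6 mg/kg (< 50 mg/kg), the fumigant tablets fall in Group R3.
Descaling concentrate: pH 12.8 ≥ 12.5 → Group R7 (Corrosive).
No segregation rule bars Group R3 with Group R7.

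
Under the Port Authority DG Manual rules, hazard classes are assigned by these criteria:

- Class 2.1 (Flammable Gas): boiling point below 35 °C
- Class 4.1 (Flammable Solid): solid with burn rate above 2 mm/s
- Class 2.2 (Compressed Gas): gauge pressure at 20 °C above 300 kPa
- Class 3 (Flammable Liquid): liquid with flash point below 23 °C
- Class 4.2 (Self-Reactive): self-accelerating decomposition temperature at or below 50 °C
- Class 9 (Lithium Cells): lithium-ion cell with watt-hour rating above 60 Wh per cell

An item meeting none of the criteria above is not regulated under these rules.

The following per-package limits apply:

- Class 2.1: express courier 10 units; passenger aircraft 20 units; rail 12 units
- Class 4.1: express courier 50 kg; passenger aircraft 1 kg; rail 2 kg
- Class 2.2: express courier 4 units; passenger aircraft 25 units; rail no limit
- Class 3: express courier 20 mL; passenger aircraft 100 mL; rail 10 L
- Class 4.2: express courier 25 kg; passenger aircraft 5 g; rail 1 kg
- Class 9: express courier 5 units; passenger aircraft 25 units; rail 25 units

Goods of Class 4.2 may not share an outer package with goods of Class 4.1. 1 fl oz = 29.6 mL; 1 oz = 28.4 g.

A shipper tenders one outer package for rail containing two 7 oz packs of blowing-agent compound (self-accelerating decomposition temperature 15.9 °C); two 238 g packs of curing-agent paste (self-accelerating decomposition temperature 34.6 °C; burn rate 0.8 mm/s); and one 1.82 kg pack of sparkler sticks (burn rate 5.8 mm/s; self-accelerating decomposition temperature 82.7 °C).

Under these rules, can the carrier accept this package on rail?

Blowing-agent compound: self-accelerating decomposition temperature 15.9 °C ≤ 50 °C → Class 4.2 (Self-Reactive).
The curing-agent paste has self-accelerating decomposition temperature 34.6 °C, which is ≤ 50 °C, so it is Class 4.2 (Self-Reactive).
With burn rate 5.8 mm/s (> 2 mm/s), the sparkler sticks fall in Class 4.1.
Class 4.2 net quantity: (two 7 oz packs = 397.6 g) + (two 238 g packs = 476 g) = 873.6 g.
873.6 g ≤ 1 kg (rail limit, Class 4.2) — within limit.
Class 4.1 quantity: 1.82 kg.
That is within the Class 4.1 rail limit of 2 kg.
Class 4.2 and Class 4.1 may not share an outer package.

No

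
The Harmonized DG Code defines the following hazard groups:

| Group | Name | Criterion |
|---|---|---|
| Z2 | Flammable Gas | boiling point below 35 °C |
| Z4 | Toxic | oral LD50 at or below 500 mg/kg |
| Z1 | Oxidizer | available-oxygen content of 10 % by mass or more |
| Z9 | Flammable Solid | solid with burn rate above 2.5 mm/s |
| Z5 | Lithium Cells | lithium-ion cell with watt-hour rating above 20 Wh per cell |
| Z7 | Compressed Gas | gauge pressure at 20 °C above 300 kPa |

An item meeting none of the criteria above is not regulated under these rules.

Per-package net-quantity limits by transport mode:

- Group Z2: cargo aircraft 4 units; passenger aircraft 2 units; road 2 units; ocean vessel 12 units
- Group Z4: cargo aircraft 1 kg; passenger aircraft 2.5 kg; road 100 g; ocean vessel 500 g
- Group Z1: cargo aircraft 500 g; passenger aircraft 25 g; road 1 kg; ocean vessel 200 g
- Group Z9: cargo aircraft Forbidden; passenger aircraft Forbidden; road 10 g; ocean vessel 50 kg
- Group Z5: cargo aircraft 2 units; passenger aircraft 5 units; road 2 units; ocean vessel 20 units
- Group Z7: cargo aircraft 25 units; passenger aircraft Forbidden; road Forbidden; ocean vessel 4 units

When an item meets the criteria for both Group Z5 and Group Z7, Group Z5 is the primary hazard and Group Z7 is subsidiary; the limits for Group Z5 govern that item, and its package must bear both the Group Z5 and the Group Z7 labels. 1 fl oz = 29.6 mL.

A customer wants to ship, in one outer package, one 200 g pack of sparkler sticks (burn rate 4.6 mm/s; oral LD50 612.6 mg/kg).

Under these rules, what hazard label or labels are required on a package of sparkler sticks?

Burn rate 4.6 mm/s meets the Group Z9 criterion (Flammable Solid), so the sparkler sticks are Group Z9.
Only the Group Z9 label is required.

Group Z9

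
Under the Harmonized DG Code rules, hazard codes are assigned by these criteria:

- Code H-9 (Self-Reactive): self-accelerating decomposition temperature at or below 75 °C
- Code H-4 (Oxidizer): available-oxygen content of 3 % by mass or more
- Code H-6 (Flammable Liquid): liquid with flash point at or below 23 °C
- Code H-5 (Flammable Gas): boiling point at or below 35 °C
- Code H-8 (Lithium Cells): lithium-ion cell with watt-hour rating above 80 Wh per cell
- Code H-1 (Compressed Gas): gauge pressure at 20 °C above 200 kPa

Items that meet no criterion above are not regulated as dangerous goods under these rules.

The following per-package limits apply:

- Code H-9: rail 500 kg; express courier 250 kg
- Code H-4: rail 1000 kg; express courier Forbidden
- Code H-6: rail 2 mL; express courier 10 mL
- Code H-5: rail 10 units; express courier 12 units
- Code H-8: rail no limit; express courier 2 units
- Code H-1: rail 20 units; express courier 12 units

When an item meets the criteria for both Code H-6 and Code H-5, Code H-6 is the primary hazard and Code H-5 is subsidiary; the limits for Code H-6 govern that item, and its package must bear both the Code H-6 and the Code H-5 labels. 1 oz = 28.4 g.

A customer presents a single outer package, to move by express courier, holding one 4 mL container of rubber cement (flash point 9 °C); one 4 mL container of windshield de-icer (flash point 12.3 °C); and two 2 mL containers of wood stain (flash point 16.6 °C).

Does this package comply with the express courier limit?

No

Flash point 9 °C meets the Code H-6 criterion (Flammable Liquid), so the rubber cement is Code H-6.
Flash point 12.3 °C meets the Code H-6 criterion (Flammable Liquid), so the windshield de-icer is Code H-6.
Flash point 16.6 °C meets the Code H-6 criterion (Flammable Liquid), so the wood stain is Code H-6.
Total Code H-6: 4 mL + 4 mL + (two 2 mL containers = 4 mL) = 12 mL.
That exceeds the Code H-6 express courier limit of 10 mL.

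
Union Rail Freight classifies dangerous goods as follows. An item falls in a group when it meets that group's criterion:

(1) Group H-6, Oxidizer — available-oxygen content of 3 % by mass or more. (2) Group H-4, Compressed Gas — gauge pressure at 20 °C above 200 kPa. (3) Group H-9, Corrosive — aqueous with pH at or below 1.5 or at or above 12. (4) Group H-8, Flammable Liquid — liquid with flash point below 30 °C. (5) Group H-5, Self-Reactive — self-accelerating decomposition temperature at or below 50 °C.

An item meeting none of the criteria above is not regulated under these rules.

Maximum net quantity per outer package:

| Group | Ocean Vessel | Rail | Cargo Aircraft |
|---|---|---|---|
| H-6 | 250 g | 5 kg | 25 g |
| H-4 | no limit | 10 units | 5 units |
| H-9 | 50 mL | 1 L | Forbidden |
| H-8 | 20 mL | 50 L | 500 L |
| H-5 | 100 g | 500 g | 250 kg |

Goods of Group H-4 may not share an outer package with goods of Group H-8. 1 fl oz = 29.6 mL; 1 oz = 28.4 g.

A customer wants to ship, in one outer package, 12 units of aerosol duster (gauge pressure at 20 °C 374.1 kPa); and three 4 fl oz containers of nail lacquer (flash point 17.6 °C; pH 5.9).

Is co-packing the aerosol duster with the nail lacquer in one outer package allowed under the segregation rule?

Aerosol duster: gauge pressure at 20 °C 374.1 kPa > 200 kPa → Group H-4 (Compressed Gas).
Flash point 17.6 °C meets the Group H-8 criterion (Flammable Liquid), so the nail lacquer is Group H-8.
Group H-4 and Group H-8 may not share an outer package.

No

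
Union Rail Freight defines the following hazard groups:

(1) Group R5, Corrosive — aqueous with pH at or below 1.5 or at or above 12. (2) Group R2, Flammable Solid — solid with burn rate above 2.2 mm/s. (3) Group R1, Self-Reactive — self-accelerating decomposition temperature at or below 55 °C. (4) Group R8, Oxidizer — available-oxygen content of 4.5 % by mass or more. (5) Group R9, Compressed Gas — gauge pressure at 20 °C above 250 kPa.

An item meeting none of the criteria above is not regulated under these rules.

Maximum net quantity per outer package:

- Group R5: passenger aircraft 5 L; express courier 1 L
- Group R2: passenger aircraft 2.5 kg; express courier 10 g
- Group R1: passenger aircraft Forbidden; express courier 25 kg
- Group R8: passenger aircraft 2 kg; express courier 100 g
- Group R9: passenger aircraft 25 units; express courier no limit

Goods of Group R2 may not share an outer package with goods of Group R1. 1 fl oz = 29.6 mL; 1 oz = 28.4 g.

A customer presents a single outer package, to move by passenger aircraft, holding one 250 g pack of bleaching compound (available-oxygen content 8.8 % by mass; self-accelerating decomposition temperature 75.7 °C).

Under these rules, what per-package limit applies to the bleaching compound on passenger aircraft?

2 kg

The bleaching compound has available-oxygen content 8.8 % by mass, which is ≥ 4.5 % by mass, so it is Group R8 (Oxidizer).
The passenger aircraft limit for Group R8 is 2 kg.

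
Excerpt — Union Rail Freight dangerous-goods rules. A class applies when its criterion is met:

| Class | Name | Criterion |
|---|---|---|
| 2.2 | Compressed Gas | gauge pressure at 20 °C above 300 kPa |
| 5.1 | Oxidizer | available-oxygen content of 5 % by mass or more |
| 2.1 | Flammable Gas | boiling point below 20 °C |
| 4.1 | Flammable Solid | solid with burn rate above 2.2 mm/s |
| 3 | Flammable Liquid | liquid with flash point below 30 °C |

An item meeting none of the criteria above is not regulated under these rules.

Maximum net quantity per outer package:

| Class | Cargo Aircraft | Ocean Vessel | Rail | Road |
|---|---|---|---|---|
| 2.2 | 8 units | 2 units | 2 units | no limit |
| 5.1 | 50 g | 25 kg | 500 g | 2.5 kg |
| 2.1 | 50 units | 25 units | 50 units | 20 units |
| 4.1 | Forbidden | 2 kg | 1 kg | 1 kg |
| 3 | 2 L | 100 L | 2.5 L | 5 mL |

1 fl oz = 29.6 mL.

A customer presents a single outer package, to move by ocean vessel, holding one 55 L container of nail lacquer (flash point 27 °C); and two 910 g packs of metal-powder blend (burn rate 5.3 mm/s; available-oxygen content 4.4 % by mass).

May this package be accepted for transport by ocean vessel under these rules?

With flash point 27 °C (< 30 °C), the nail lacquer falls in Class 3.
Metal-powder blend: burn rate 5.3 mm/s > 2.2 mm/s → Class 4.1 (Flammable Solid).
Class 4.1 quantity: two 910 g packs = 1.82 kg.
That is within the Class 4.1 ocean vessel limit of 2 kg.
Class 3 quantity: 55 L.
55 L is within the ocean vessel limit of 100 L for Class 3.
Every hazard class is within its ocean vessel limit and no segregation rule is violated.

Yes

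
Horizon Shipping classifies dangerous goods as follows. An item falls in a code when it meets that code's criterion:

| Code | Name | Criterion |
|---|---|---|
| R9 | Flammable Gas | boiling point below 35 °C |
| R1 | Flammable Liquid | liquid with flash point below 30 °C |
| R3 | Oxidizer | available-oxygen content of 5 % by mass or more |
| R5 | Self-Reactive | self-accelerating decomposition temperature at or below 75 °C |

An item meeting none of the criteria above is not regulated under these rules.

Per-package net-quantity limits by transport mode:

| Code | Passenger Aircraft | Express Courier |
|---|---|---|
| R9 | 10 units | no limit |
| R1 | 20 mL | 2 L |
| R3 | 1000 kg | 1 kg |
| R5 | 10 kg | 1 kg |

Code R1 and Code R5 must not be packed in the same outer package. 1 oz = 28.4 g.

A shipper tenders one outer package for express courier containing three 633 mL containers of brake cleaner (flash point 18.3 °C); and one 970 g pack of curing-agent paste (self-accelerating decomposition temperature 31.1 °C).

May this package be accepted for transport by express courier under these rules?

No

Brake cleaner: flash point 18.3 °C < 30 °C → Code R1 (Flammable Liquid).
Curing-agent paste: self-accelerating decomposition temperature 31.1 °C ≤ 75 °C → Code R5 (Self-Reactive).
Code R1 quantity: three 633 mL containers = 1.899 L.
1.899 L is within the express courier limit of 2 L for Code R1.
Code R5 quantity: 970 g.
970 g ≤ 1 kg (express courier limit, Code R5) — within limit.
Code R1 and Code R5 may not share an outer package.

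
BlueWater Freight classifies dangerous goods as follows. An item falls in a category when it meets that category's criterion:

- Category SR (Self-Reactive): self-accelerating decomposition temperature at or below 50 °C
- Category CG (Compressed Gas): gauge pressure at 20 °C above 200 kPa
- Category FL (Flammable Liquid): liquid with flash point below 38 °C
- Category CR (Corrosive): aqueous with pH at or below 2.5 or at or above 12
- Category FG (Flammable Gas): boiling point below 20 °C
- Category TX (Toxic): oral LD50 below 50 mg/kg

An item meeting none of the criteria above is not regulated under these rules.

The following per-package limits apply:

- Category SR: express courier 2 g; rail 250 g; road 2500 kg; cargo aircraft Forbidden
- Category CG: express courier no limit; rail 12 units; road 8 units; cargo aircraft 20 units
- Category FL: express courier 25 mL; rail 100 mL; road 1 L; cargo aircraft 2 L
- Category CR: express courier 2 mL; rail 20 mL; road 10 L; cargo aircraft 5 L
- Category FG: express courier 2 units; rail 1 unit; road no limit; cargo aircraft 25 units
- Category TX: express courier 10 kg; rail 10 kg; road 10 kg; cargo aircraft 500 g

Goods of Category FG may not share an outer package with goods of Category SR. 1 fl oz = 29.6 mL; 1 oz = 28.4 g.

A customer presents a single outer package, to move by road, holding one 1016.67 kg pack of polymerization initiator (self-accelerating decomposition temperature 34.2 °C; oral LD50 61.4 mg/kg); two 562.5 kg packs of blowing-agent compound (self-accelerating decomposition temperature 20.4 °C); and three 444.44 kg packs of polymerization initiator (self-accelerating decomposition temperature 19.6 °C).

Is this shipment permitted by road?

The polymerization initiator has self-accelerating decomposition temperature 34.2 °C, which is ≤ 50 °C, so it is Category SR (Self-Reactive).
Self-accelerating decomposition temperature 20.4 °C meets the Category SR criterion (Self-Reactive), so the blowing-agent compound is Category SR.
Polymerization initiator: self-accelerating decomposition temperature 19.6 °C ≤ 50 °C → Category SR (Self-Reactive).
Total Category SR: 1016.67 kg + (two 562.5 kg packs = 1125 kg) + (three 444.44 kg packs = 1333.32 kg) = 3474.99 kg.
3474.99 kg exceeds the road limit of 2500 kg for Category SR.

No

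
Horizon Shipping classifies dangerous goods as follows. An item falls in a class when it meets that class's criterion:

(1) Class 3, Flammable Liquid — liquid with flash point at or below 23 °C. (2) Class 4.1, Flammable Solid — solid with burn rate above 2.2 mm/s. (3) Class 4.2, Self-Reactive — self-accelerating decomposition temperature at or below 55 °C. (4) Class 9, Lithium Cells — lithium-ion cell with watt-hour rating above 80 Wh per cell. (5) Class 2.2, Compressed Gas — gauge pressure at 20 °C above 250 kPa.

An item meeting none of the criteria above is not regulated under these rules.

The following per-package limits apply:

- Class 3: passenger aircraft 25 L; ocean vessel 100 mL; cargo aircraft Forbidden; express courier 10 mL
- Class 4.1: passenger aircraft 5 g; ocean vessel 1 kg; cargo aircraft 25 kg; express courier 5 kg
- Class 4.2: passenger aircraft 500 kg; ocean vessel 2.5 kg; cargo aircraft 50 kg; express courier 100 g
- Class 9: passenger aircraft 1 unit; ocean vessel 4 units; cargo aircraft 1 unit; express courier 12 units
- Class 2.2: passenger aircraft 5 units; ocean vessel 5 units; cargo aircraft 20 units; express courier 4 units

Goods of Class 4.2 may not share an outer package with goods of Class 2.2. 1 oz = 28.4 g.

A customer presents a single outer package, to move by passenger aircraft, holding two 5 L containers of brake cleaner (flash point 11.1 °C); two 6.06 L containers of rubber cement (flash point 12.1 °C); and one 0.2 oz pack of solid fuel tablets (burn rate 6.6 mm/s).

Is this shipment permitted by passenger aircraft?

No

Brake cleaner: flash point 11.1 °C ≤ 23 °C → Class 3 (Flammable Liquid).
Rubber cement: flash point 12.1 °C ≤ 23 °C → Class 3 (Flammable Liquid).
Solid fuel tablets: burn rate 6.6 mm/s > 2.2 mm/s → Class 4.1 (Flammable Solid).
Class 3 net quantity: (two 5 L containers = 10 L) + (two 6.06 L containers = 12.12 L) = 22.12 L.
22.12 L is within the passenger aircraft limit of 25 L for Class 3.
Class 4.1 quantity: one 0.2 oz pack = 5.68 g.
5.68 g exceeds the passenger aircraft limit of 5 g for Class 4.1.
The segregation rule (Class 4.2 with Class 2.2) does not apply to Class 3 with Class 4.1.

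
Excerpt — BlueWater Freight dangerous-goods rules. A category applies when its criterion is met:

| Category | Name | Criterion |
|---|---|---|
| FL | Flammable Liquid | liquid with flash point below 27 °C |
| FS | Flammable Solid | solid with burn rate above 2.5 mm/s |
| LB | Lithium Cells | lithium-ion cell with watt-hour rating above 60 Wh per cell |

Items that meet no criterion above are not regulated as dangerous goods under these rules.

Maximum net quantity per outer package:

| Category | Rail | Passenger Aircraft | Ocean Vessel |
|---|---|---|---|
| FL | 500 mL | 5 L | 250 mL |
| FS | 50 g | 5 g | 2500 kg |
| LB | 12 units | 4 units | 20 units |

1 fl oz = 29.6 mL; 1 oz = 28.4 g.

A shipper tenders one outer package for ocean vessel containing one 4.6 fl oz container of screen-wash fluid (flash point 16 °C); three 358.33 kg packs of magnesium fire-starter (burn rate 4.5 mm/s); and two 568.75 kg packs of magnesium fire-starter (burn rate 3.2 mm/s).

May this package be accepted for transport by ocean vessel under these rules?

Yes

The screen-wash fluid has flash point 16 °C, which is < 27 °C, so it is Category FL (Flammable Liquid).
Burn rate 4.5 mm/s meets the Category FS criterion (Flammable Solid), so the magnesium fire-starter is Category FS.
With burn rate 3.2 mm/s (> 2.5 mm/s), the magnesium fire-starter falls in Category FS.
Total Category FS: (three 358.33 kg packs = 1074.99 kg) + (two 568.75 kg packs = 1137.5 kg) = 2212.49 kg.
That is within the Category FS ocean vessel limit of 2500 kg.
Category FL quantity: one 4.6 fl oz container = 136.16 mL.
136.16 mL ≤ 250 mL (ocean vessel limit, Category FL) — within limit.
Every hazard category is within its ocean vessel limit and no segregation rule is violated.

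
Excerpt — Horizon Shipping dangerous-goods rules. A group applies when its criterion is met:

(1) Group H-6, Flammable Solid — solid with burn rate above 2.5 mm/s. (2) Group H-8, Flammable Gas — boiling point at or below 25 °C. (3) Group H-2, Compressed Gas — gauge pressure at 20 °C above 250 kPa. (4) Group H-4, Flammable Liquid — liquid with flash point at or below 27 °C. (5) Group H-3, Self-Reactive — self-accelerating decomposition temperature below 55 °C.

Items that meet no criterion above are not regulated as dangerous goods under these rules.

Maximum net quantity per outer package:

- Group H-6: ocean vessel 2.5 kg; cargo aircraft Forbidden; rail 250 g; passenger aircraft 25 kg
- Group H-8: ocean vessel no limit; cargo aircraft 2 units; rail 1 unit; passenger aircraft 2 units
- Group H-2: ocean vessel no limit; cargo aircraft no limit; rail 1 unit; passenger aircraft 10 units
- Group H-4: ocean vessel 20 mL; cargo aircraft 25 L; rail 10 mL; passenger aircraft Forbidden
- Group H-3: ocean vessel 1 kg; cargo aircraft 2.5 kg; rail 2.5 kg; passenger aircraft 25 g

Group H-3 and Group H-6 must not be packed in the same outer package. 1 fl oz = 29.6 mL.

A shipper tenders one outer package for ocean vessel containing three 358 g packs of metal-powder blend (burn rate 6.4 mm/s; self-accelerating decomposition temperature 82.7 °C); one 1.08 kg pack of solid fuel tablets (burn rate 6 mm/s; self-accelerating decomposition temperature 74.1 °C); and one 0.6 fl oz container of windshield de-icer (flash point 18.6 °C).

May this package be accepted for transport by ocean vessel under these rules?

With burn rate 6.4 mm/s (> 2.5 mm/s), the metal-powder blend falls in Group H-6.
Solid fuel tablets: burn rate 6 mm/s > 2.5 mm/s → Group H-6 (Flammable Solid).
The windshield de-icer has flash point 18.6 °C, which is ≤ 27 °C, so it is Group H-4 (Flammable Liquid).
Group H-6 net quantity: (three 358 g packs = 1.074 kg) + 1.08 kg = 2.154 kg.
2.154 kg ≤ 2.5 kg (ocean vessel limit, Group H-6) — within limit.
Group H-4 quantity: one 0.6 fl oz container = 17.76 mL.
That is within the Group H-4 ocean vessel limit of 20 mL.
The segregation rule (Group H-3 with Group H-6) does not apply to Group H-6 with Group H-4.
Every hazard group is within its ocean vessel limit and no segregation rule is violated.

Yes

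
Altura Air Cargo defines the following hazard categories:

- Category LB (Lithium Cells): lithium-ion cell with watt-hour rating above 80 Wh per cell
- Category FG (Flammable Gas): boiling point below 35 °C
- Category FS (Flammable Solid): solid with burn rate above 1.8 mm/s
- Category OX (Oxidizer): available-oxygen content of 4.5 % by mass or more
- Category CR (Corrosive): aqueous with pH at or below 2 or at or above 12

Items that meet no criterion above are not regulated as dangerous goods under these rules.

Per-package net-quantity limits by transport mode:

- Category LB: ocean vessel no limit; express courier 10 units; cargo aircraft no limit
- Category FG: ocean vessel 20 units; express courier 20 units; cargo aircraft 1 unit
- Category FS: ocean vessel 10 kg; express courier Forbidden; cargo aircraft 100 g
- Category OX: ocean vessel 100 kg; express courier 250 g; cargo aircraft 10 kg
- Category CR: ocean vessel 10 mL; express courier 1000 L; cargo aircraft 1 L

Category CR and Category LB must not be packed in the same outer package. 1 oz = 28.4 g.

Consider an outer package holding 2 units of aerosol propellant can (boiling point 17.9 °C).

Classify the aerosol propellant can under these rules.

Category FG

The aerosol propellant can has boiling point 17.9 °C, which is < 35 °C, so it is Category FG (Flammable Gas).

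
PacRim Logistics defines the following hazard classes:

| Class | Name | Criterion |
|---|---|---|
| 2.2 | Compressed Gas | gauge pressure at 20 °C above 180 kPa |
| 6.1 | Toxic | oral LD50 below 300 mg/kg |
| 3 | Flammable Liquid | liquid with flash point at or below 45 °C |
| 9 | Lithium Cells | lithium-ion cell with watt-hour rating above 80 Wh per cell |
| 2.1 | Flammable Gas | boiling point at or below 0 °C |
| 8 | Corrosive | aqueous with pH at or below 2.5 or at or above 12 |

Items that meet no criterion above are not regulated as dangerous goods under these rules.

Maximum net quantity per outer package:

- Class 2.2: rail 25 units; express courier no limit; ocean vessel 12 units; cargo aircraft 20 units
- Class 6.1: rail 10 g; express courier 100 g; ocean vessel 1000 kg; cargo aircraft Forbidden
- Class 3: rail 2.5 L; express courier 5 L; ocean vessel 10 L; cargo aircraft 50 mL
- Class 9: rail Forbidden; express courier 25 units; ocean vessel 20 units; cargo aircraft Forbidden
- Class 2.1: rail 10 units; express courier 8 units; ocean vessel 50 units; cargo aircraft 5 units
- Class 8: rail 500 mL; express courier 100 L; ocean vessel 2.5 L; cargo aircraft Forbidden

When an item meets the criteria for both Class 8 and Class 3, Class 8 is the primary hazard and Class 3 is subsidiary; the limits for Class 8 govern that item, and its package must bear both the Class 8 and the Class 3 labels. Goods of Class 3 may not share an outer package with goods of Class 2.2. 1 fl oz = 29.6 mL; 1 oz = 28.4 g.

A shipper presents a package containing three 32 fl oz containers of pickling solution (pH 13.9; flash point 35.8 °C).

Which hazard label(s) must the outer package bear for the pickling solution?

pH 13.9 meets the Class 8 criterion (Corrosive), so the pickling solution is Class 8.
Pickling solution: flash point 35.8 °C ≤ 45 °C → Class 3 (Flammable Liquid).
By the precedence rule Class 8 is primary and Class 3 is subsidiary, and that rule requires both labels on the package.

Class 3 and 8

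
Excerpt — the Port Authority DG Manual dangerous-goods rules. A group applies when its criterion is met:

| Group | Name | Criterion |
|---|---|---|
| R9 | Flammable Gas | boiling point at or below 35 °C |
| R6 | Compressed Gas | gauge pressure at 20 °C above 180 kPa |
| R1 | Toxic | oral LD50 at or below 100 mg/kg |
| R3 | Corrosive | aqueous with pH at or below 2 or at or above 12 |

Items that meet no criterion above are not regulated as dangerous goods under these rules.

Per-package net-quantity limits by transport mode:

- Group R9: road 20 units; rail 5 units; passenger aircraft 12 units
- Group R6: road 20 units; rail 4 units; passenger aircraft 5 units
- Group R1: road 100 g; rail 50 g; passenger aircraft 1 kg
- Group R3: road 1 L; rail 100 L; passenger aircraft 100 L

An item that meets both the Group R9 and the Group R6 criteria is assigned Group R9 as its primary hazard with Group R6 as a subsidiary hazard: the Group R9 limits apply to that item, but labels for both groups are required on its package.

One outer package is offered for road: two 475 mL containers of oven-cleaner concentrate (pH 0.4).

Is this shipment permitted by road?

pH 0.4 meets the Group R3 criterion (Corrosive), so the oven-cleaner concentrate is Group R3.
Group R3 quantity: two 475 mL containers = 950 mL.
That is within the Group R3 road limit of 1 L.

Yes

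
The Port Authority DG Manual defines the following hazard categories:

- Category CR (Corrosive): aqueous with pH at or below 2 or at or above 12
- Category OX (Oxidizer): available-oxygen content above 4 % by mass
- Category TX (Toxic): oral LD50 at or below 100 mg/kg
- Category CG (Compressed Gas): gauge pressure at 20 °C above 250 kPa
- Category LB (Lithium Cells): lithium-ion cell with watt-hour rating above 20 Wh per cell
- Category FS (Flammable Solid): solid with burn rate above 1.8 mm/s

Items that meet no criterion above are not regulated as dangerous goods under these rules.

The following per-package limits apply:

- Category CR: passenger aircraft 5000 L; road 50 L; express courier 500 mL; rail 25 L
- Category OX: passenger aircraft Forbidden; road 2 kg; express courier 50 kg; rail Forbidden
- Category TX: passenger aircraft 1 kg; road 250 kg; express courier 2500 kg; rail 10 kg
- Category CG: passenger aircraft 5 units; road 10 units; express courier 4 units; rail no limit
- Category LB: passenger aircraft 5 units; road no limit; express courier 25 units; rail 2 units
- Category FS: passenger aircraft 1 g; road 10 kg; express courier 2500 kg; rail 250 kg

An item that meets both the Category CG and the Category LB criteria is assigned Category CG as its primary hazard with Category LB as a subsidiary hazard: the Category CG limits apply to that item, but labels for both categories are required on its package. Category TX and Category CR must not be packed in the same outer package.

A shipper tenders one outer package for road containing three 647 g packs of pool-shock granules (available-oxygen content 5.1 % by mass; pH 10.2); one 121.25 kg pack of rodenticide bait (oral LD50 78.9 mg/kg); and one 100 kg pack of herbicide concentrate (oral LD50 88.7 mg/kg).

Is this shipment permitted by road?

Yes

Available-oxygen content 5.1 % by mass meets the Category OX criterion (Oxidizer), so the pool-shock granules are Category OX.
Oral LD50 78.9 mg/kg meets the Category TX criterion (Toxic), so the rodenticide bait is Category TX.
With oral LD50 88.7 mg/kg (≤ 100 mg/kg), the herbicide concentrate falls in Category TX.
Total Category TX: 121.25 kg + 100 kg = 221.25 kg.
221.25 kg is within the road limit of 250 kg for Category TX.
Category OX quantity: three 647 g packs = 1.941 kg.
1.941 kg ≤ 2 kg (road limit, Category OX) — within limit.
The segregation rule (Category TX with Category CR) does not apply to Category TX with Category OX.
Every hazard category is within its road limit and no segregation rule is violated.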